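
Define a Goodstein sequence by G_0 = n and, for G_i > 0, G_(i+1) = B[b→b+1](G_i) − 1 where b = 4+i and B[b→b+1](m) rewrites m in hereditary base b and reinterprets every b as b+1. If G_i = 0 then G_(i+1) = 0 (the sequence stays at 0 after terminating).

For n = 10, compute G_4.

G_0 = 10. HB_4(10) = 2·4 + 2. Bump = 12. G_1 = 11.
G_1 = 11. HB_5(11) = 2·5 + 1. Bump = 13. G_2 = 12.
G_2 = 12. HB_6(12) = 2·6. Bump = 14. G_3 = 13.
G_3 = 13. HB_7(13) = 7 + 6. Bump = 14. G_4 = 13.
G_4 = 13. HB_8(13) = 8 + 5. Bump = 14. G_5 = 13.

13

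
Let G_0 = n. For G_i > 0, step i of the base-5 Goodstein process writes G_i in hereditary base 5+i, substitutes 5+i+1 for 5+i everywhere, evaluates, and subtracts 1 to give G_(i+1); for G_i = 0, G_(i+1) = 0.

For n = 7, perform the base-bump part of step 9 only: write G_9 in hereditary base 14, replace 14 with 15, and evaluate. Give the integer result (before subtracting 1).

[0] 7 ≡ 5 + 2 (base 5). Lift 6: 8. −1: 7.
[1] 7 ≡ 6 + 1 (base 6). Lift 7: 8. −1: 7.
[2] 7 ≡ 7 (base 7). Lift 8: 8. −1: 7.
[3] 7 ≡ 7 (base 8). Lift 9: 7. −1: 6.
[4] 6 ≡ 6 (base 9). Lift 10: 6. −1: 5.
[5] 5 ≡ 5 (base 10). Lift 11: 5. −1: 4.
[6] 4 ≡ 4 (base 11). Lift 12: 4. −1: 3.
[7] 3 ≡ 3 (base 12). Lift 13: 3. −1: 2.
[8] 2 ≡ 2 (base 13). Lift 14: 2. −1: 1.

1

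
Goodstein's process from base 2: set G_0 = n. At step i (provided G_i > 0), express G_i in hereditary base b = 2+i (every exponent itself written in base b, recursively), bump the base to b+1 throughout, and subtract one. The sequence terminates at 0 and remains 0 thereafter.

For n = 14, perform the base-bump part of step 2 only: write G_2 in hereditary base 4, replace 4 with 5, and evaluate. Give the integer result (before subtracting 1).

18751

i=0: 14 = 2^(2 + 1) + 2^2 + 2 (b=2); 2→3: 3^(3 + 1) + 3^3 + 3 = 111; 111−1 = 110
i=1: 110 = 3^(3 + 1) + 3^3 + 2 (b=3); 3→4: 4^(4 + 1) + 4^4 + 2 = 1282; 1282−1 = 1281
i=2: 1281 = 4^(4 + 1) + 4^4 + 1 (b=4); 4→5: 5^(5 + 1) + 5^5 + 1 = 18751; 18751−1 = 18750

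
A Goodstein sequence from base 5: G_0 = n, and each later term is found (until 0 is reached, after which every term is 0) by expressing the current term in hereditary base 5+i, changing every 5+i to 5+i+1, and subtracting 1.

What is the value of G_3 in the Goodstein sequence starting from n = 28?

64

base 5: 28 = 5^2 + 3; at 6: 6^2 + 3 = 39; next = 38
base 6: 38 = 6^2 + 2; at 7: 7^2 + 2 = 51; next = 50
base 7: 50 = 7^2 + 1; at 8: 8^2 + 1 = 65; next = 64
base 8: 64 = 8^2; at 9: 9^2 = 81; next = 80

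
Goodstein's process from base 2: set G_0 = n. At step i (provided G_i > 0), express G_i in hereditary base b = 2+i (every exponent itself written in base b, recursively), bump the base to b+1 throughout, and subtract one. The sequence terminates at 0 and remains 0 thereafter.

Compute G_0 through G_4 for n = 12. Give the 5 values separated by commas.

G_0=12  [base 2] 2^(2 + 1) + 2^2  →[2↦3]→  3^(3 + 1) + 3^3 = 108  −1 ⇒ G_1=107
G_1=107  [base 3] 3^(3 + 1) + 2·3^2 + 2·3 + 2  →[3↦4]→  4^(4 + 1) + 2·4^2 + 2·4 + 2 = 1066  −1 ⇒ G_2=1065
G_2=1065  [base 4] 4^(4 + 1) + 2·4^2 + 2·4 + 1  →[4↦5]→  5^(5 + 1) + 2·5^2 + 2·5 + 1 = 15686  −1 ⇒ G_3=15685
G_3=15685  [base 5] 5^(5 + 1) + 2·5^2 + 2·5  →[5↦6]→  6^(6 + 1) + 2·6^2 + 2·6 = 280020  −1 ⇒ G_4=280019

12, 107, 1065, 15685, 280019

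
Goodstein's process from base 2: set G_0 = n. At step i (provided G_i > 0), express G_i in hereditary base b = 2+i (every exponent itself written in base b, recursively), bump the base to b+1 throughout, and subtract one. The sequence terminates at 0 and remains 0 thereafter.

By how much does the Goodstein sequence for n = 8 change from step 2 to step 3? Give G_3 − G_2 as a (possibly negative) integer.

5757

i=0: 8 = 2^(2 + 1) (b=2); 2→3: 3^(3 + 1) = 81; 81−1 = 80
i=1: 80 = 2·3^3 + 2·3^2 + 2·3 + 2 (b=3); 3→4: 2·4^4 + 2·4^2 + 2·4 + 2 = 554; 554−1 = 553
i=2: 553 = 2·4^4 + 2·4^2 + 2·4 + 1 (b=4); 4→5: 2·5^5 + 2·5^2 + 2·5 + 1 = 6311; 6311−1 = 6310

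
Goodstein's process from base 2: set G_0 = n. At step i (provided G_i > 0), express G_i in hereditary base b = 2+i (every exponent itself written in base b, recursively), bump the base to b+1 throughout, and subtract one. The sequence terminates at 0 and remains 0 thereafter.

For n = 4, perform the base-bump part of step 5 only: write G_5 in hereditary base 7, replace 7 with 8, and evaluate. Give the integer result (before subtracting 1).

140

i=0: 4 = 2^2 (b=2); 2→3: 3^3 = 27; 27−1 = 26
i=1: 26 = 2·3^2 + 2·3 + 2 (b=3); 3→4: 2·4^2 + 2·4 + 2 = 42; 42−1 = 41
i=2: 41 = 2·4^2 + 2·4 + 1 (b=4); 4→5: 2·5^2 + 2·5 + 1 = 61; 61−1 = 60
i=3: 60 = 2·5^2 + 2·5 (b=5); 5→6: 2·6^2 + 2·6 = 84; 84−1 = 83
i=4: 83 = 2·6^2 + 6 + 5 (b=6); 6→7: 2·7^2 + 7 + 5 = 110; 110−1 = 109
i=5: 109 = 2·7^2 + 7 + 4 (b=7); 7→8: 2·8^2 + 8 + 4 = 140; 140−1 = 139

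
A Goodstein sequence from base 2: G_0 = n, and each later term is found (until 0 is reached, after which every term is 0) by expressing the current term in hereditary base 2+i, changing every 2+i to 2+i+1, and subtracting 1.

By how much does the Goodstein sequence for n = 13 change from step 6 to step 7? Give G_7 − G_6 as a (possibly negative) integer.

3352567376

G_0=13  [base 2] 2^(2 + 1) + 2^2 + 1  →[2↦3]→  3^(3 + 1) + 3^3 + 1 = 109  −1 ⇒ G_1=108
G_1=108  [base 3] 3^(3 + 1) + 3^3  →[3↦4]→  4^(4 + 1) + 4^4 = 1280  −1 ⇒ G_2=1279
G_2=1279  [base 4] 4^(4 + 1) + 3·4^3 + 3·4^2 + 3·4 + 3  →[4↦5]→  5^(5 + 1) + 3·5^3 + 3·5^2 + 3·5 + 3 = 16093  −1 ⇒ G_3=16092
G_3=16092  [base 5] 5^(5 + 1) + 3·5^3 + 3·5^2 + 3·5 + 2  →[5↦6]→  6^(6 + 1) + 3·6^3 + 3·6^2 + 3·6 + 2 = 280712  −1 ⇒ G_4=280711
G_4=280711  [base 6] 6^(6 + 1) + 3·6^3 + 3·6^2 + 3·6 + 1  →[6↦7]→  7^(7 + 1) + 3·7^3 + 3·7^2 + 3·7 + 1 = 5765999  −1 ⇒ G_5=5765998
G_5=5765998  [base 7] 7^(7 + 1) + 3·7^3 + 3·7^2 + 3·7  →[7↦8]→  8^(8 + 1) + 3·8^3 + 3·8^2 + 3·8 = 134219480  −1 ⇒ G_6=134219479
G_6=134219479  [base 8] 8^(8 + 1) + 3·8^3 + 3·8^2 + 2·8 + 7  →[8↦9]→  9^(9 + 1) + 3·9^3 + 3·9^2 + 2·9 + 7 = 3486786856  −1 ⇒ G_7=3486786855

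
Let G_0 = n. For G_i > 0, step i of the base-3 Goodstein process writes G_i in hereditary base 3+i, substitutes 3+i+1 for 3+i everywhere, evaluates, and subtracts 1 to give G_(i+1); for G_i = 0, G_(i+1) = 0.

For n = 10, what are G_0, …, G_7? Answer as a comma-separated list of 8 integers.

step 0: 10 = 3^2 + 1; sub 4 for 3: 4^2 + 1; = 17; G_1 = 17−1 = 16
step 1: 16 = 4^2; sub 5 for 4: 5^2; = 25; G_2 = 25−1 = 24
step 2: 24 = 4·5 + 4; sub 6 for 5: 4·6 + 4; = 28; G_3 = 28−1 = 27
step 3: 27 = 4·6 + 3; sub 7 for 6: 4·7 + 3; = 31; G_4 = 31−1 = 30
step 4: 30 = 4·7 + 2; sub 8 for 7: 4·8 + 2; = 34; G_5 = 34−1 = 33
step 5: 33 = 4·8 + 1; sub 9 for 8: 4·9 + 1; = 37; G_6 = 37−1 = 36
step 6: 36 = 4·9; sub 10 for 9: 4·10; = 40; G_7 = 40−1 = 39

10, 16, 24, 27, 30, 33, 36, 39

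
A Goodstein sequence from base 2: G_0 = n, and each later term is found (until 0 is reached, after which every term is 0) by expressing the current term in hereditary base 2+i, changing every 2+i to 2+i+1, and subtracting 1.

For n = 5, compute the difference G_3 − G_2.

212

i=0: 5 = 2^2 + 1 (b=2); 2→3: 3^3 + 1 = 28; 28−1 = 27
i=1: 27 = 3^3 (b=3); 3→4: 4^4 = 256; 256−1 = 255
i=2: 255 = 3·4^3 + 3·4^2 + 3·4 + 3 (b=4); 4→5: 3·5^3 + 3·5^2 + 3·5 + 3 = 468; 468−1 = 467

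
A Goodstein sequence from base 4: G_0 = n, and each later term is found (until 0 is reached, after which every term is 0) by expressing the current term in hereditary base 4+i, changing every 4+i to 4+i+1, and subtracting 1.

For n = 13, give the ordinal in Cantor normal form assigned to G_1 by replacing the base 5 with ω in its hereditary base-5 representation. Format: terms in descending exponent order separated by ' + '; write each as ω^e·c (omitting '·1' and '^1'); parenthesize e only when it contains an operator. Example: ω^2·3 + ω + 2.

base 4: 13 = 3·4 + 1; at 5: 3·5 + 1 = 16; next = 15
base 5: 15 = 3·5; at 6: 3·6 = 18; next = 17

ω·3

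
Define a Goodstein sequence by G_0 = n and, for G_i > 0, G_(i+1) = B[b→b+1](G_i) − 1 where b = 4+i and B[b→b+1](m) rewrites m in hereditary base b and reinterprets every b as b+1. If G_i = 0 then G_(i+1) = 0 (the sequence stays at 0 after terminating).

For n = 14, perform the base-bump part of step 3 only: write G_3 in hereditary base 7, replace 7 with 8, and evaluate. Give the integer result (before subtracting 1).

14 —HB4→ 3·4 + 2 —bump→ 3·5 + 2 = 17 —(−1)→ 16
16 —HB5→ 3·5 + 1 —bump→ 3·6 + 1 = 19 —(−1)→ 18
18 —HB6→ 3·6 —bump→ 3·7 = 21 —(−1)→ 20
20 —HB7→ 2·7 + 6 —bump→ 2·8 + 6 = 22 —(−1)→ 21

22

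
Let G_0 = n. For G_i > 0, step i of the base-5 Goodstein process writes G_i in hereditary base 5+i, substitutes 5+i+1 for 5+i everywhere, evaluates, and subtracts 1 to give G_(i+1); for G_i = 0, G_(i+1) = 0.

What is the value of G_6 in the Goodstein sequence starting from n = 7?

i=0: 7 = 5 + 2 (b=5); 5→6: 6 + 2 = 8; 8−1 = 7
i=1: 7 = 6 + 1 (b=6); 6→7: 7 + 1 = 8; 8−1 = 7
i=2: 7 = 7 (b=7); 7→8: 8 = 8; 8−1 = 7
i=3: 7 = 7 (b=8); 8→9: 7 = 7; 7−1 = 6
i=4: 6 = 6 (b=9); 9→10: 6 = 6; 6−1 = 5
i=5: 5 = 5 (b=10); 10→11: 5 = 5; 5−1 = 4

4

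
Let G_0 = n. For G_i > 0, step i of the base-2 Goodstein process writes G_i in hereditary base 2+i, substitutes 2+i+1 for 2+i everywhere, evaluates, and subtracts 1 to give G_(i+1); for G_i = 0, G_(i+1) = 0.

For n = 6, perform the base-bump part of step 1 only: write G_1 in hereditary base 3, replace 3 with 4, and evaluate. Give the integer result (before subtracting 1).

258

i=0: 6 = 2^2 + 2 (b=2); 2→3: 3^3 + 3 = 30; 30−1 = 29
i=1: 29 = 3^3 + 2 (b=3); 3→4: 4^4 + 2 = 258; 258−1 = 257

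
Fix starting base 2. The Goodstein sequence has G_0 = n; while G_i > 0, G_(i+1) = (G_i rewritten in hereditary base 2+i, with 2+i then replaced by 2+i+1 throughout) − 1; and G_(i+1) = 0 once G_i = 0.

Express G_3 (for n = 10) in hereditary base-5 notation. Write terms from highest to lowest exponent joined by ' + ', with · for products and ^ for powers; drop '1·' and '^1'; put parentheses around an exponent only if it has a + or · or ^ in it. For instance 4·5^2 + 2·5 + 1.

base 2: 10 = 2^(2 + 1) + 2; at 3: 3^(3 + 1) + 3 = 84; next = 83
base 3: 83 = 3^(3 + 1) + 2; at 4: 4^(4 + 1) + 2 = 1026; next = 1025
base 4: 1025 = 4^(4 + 1) + 1; at 5: 5^(5 + 1) + 1 = 15626; next = 15625

5^(5 + 1)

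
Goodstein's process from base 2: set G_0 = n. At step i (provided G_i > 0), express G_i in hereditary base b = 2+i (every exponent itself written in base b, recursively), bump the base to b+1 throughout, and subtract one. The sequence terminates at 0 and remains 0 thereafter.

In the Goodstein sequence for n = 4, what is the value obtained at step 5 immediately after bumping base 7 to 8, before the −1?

4 —HB2→ 2^2 —bump→ 3^3 = 27 —(−1)→ 26
26 —HB3→ 2·3^2 + 2·3 + 2 —bump→ 2·4^2 + 2·4 + 2 = 42 —(−1)→ 41
41 —HB4→ 2·4^2 + 2·4 + 1 —bump→ 2·5^2 + 2·5 + 1 = 61 —(−1)→ 60
60 —HB5→ 2·5^2 + 2·5 —bump→ 2·6^2 + 2·6 = 84 —(−1)→ 83
83 —HB6→ 2·6^2 + 6 + 5 —bump→ 2·7^2 + 7 + 5 = 110 —(−1)→ 109

140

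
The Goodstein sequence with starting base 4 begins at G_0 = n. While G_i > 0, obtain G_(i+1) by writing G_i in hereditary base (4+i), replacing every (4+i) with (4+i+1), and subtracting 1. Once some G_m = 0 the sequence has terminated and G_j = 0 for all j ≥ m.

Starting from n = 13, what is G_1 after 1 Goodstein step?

(0) 13|_4 = 3·4 + 1 ↦ 3·5 + 1|_5 = 16 ⇒ 15
(1) 15|_5 = 3·5 ↦ 3·6|_6 = 18 ⇒ 17

15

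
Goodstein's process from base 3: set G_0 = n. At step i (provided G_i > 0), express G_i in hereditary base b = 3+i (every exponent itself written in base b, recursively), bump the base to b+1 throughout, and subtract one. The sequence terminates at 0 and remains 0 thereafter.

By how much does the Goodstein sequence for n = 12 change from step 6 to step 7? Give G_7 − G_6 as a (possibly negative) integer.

12 —HB3→ 3^2 + 3 —bump→ 4^2 + 4 = 20 —(−1)→ 19
19 —HB4→ 4^2 + 3 —bump→ 5^2 + 3 = 28 —(−1)→ 27
27 —HB5→ 5^2 + 2 —bump→ 6^2 + 2 = 38 —(−1)→ 37
37 —HB6→ 6^2 + 1 —bump→ 7^2 + 1 = 50 —(−1)→ 49
49 —HB7→ 7^2 —bump→ 8^2 = 64 —(−1)→ 63
63 —HB8→ 7·8 + 7 —bump→ 7·9 + 7 = 70 —(−1)→ 69
69 —HB9→ 7·9 + 6 —bump→ 7·10 + 6 = 76 —(−1)→ 75

6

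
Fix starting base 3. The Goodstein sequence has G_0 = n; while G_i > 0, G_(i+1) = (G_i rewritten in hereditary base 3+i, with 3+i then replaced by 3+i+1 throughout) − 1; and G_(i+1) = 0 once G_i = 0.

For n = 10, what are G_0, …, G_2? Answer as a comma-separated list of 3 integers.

10 —HB3→ 3^2 + 1 —bump→ 4^2 + 1 = 17 —(−1)→ 16
16 —HB4→ 4^2 —bump→ 5^2 = 25 —(−1)→ 24

10, 16, 24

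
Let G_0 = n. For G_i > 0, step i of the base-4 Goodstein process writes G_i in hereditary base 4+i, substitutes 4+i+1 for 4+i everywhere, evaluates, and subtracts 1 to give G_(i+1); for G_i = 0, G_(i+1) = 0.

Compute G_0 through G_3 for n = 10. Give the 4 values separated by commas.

[0] 10 ≡ 2·4 + 2 (base 4). Lift 5: 12. −1: 11.
[1] 11 ≡ 2·5 + 1 (base 5). Lift 6: 13. −1: 12.
[2] 12 ≡ 2·6 (base 6). Lift 7: 14. −1: 13.

10, 11, 12, 13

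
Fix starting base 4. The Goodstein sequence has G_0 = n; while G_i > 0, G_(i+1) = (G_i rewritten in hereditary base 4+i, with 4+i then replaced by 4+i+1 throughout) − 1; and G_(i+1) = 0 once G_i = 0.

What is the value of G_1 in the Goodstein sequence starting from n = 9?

G_0=9  [base 4] 2·4 + 1  →[4↦5]→  2·5 + 1 = 11  −1 ⇒ G_1=10
G_1=10  [base 5] 2·5  →[5↦6]→  2·6 = 12  −1 ⇒ G_2=11

10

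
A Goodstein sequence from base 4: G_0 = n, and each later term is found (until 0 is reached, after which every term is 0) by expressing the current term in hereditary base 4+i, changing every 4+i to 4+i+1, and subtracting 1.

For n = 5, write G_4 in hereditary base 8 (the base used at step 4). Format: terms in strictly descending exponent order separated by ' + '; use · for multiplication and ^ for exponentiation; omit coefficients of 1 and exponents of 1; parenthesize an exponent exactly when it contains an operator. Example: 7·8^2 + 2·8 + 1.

[0] 5 ≡ 4 + 1 (base 4). Lift 5: 6. −1: 5.
[1] 5 ≡ 5 (base 5). Lift 6: 6. −1: 5.
[2] 5 ≡ 5 (base 6). Lift 7: 5. −1: 4.
[3] 4 ≡ 4 (base 7). Lift 8: 4. −1: 3.
[4] 3 ≡ 3 (base 8). Lift 9: 3. −1: 2.

3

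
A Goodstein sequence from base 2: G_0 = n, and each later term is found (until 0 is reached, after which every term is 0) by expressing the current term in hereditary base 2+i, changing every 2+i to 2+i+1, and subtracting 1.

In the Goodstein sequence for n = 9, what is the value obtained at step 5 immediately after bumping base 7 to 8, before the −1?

9 —HB2→ 2^(2 + 1) + 1 —bump→ 3^(3 + 1) + 1 = 82 —(−1)→ 81
81 —HB3→ 3^(3 + 1) —bump→ 4^(4 + 1) = 1024 —(−1)→ 1023
1023 —HB4→ 3·4^4 + 3·4^3 + 3·4^2 + 3·4 + 3 —bump→ 3·5^5 + 3·5^3 + 3·5^2 + 3·5 + 3 = 9843 —(−1)→ 9842
9842 —HB5→ 3·5^5 + 3·5^3 + 3·5^2 + 3·5 + 2 —bump→ 3·6^6 + 3·6^3 + 3·6^2 + 3·6 + 2 = 140744 —(−1)→ 140743
140743 —HB6→ 3·6^6 + 3·6^3 + 3·6^2 + 3·6 + 1 —bump→ 3·7^7 + 3·7^3 + 3·7^2 + 3·7 + 1 = 2471827 —(−1)→ 2471826
2471826 —HB7→ 3·7^7 + 3·7^3 + 3·7^2 + 3·7 —bump→ 3·8^8 + 3·8^3 + 3·8^2 + 3·8 = 50333400 —(−1)→ 50333399

50333400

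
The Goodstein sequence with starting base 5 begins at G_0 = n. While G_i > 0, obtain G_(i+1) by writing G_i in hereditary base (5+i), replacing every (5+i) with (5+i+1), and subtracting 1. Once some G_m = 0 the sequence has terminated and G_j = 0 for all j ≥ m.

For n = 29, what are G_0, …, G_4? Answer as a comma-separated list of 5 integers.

29, 39, 51, 65, 81

[0] 29 ≡ 5^2 + 4 (base 5). Lift 6: 40. −1: 39.
[1] 39 ≡ 6^2 + 3 (base 6). Lift 7: 52. −1: 51.
[2] 51 ≡ 7^2 + 2 (base 7). Lift 8: 66. −1: 65.
[3] 65 ≡ 8^2 + 1 (base 8). Lift 9: 82. −1: 81.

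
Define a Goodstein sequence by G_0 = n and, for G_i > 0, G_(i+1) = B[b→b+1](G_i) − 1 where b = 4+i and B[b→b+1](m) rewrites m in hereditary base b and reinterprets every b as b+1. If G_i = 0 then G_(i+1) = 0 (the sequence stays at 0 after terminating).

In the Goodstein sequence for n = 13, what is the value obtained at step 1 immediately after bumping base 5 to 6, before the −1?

18

13 —HB4→ 3·4 + 1 —bump→ 3·5 + 1 = 16 —(−1)→ 15
15 —HB5→ 3·5 —bump→ 3·6 = 18 —(−1)→ 17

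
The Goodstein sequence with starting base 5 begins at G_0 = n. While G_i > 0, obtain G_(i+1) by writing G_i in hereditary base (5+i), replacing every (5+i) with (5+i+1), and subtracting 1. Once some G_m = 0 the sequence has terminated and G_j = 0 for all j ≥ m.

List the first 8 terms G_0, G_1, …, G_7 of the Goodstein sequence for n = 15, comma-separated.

15, 17, 18, 19, 20, 21, 22, 23

[0] 15 ≡ 3·5 (base 5). Lift 6: 18. −1: 17.
[1] 17 ≡ 2·6 + 5 (base 6). Lift 7: 19. −1: 18.
[2] 18 ≡ 2·7 + 4 (base 7). Lift 8: 20. −1: 19.
[3] 19 ≡ 2·8 + 3 (base 8). Lift 9: 21. −1: 20.
[4] 20 ≡ 2·9 + 2 (base 9). Lift 10: 22. −1: 21.
[5] 21 ≡ 2·10 + 1 (base 10). Lift 11: 23. −1: 22.
[6] 22 ≡ 2·11 (base 11). Lift 12: 24. −1: 23.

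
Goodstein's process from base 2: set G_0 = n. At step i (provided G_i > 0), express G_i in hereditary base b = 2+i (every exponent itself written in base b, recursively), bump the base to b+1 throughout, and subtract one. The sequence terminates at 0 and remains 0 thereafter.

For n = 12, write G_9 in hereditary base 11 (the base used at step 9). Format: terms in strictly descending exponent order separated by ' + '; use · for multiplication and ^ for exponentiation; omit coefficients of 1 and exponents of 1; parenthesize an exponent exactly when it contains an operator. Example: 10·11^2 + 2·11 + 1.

i=0: 12 = 2^(2 + 1) + 2^2 (b=2); 2→3: 3^(3 + 1) + 3^3 = 108; 108−1 = 107
i=1: 107 = 3^(3 + 1) + 2·3^2 + 2·3 + 2 (b=3); 3→4: 4^(4 + 1) + 2·4^2 + 2·4 + 2 = 1066; 1066−1 = 1065
i=2: 1065 = 4^(4 + 1) + 2·4^2 + 2·4 + 1 (b=4); 4→5: 5^(5 + 1) + 2·5^2 + 2·5 + 1 = 15686; 15686−1 = 15685
i=3: 15685 = 5^(5 + 1) + 2·5^2 + 2·5 (b=5); 5→6: 6^(6 + 1) + 2·6^2 + 2·6 = 280020; 280020−1 = 280019
i=4: 280019 = 6^(6 + 1) + 2·6^2 + 6 + 5 (b=6); 6→7: 7^(7 + 1) + 2·7^2 + 7 + 5 = 5764911; 5764911−1 = 5764910
i=5: 5764910 = 7^(7 + 1) + 2·7^2 + 7 + 4 (b=7); 7→8: 8^(8 + 1) + 2·8^2 + 8 + 4 = 134217868; 134217868−1 = 134217867
i=6: 134217867 = 8^(8 + 1) + 2·8^2 + 8 + 3 (b=8); 8→9: 9^(9 + 1) + 2·9^2 + 9 + 3 = 3486784575; 3486784575−1 = 3486784574
i=7: 3486784574 = 9^(9 + 1) + 2·9^2 + 9 + 2 (b=9); 9→10: 10^(10 + 1) + 2·10^2 + 10 + 2 = 100000000212; 100000000212−1 = 100000000211
i=8: 100000000211 = 10^(10 + 1) + 2·10^2 + 10 + 1 (b=10); 10→11: 11^(11 + 1) + 2·11^2 + 11 + 1 = 3138428376975; 3138428376975−1 = 3138428376974

11^(11 + 1) + 2·11^2 + 11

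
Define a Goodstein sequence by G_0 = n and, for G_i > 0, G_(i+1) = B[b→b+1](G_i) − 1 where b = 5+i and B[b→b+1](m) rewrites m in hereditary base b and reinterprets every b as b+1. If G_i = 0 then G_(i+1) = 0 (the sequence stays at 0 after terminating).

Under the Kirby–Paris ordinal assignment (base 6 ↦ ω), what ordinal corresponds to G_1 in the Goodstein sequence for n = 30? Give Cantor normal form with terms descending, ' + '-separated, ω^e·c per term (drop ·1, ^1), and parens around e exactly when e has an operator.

ω^2 + 5

(0) 30|_5 = 5^2 + 5 ↦ 6^2 + 6|_6 = 42 ⇒ 41
(1) 41|_6 = 6^2 + 5 ↦ 7^2 + 5|_7 = 54 ⇒ 53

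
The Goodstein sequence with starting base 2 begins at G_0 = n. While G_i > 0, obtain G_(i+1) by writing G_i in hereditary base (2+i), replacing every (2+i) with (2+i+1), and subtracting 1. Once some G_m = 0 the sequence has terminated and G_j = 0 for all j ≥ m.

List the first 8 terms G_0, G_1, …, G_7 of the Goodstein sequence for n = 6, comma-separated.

(0) 6|_2 = 2^2 + 2 ↦ 3^3 + 3|_3 = 30 ⇒ 29
(1) 29|_3 = 3^3 + 2 ↦ 4^4 + 2|_4 = 258 ⇒ 257
(2) 257|_4 = 4^4 + 1 ↦ 5^5 + 1|_5 = 3126 ⇒ 3125
(3) 3125|_5 = 5^5 ↦ 6^6|_6 = 46656 ⇒ 46655
(4) 46655|_6 = 5·6^5 + 5·6^4 + 5·6^3 + 5·6^2 + 5·6 + 5 ↦ 5·7^5 + 5·7^4 + 5·7^3 + 5·7^2 + 5·7 + 5|_7 = 98040 ⇒ 98039
(5) 98039|_7 = 5·7^5 + 5·7^4 + 5·7^3 + 5·7^2 + 5·7 + 4 ↦ 5·8^5 + 5·8^4 + 5·8^3 + 5·8^2 + 5·8 + 4|_8 = 187244 ⇒ 187243
(6) 187243|_8 = 5·8^5 + 5·8^4 + 5·8^3 + 5·8^2 + 5·8 + 3 ↦ 5·9^5 + 5·9^4 + 5·9^3 + 5·9^2 + 5·9 + 3|_9 = 332148 ⇒ 332147

6, 29, 257, 3125, 46655, 98039, 187243, 332147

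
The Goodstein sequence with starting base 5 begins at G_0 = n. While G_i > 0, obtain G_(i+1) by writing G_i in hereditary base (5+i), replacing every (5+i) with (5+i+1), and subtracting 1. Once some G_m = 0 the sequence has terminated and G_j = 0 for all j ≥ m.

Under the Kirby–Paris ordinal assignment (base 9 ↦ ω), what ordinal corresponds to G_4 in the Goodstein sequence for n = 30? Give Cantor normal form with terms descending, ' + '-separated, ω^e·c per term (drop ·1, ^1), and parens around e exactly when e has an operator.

(0) 30|_5 = 5^2 + 5 ↦ 6^2 + 6|_6 = 42 ⇒ 41
(1) 41|_6 = 6^2 + 5 ↦ 7^2 + 5|_7 = 54 ⇒ 53
(2) 53|_7 = 7^2 + 4 ↦ 8^2 + 4|_8 = 68 ⇒ 67
(3) 67|_8 = 8^2 + 3 ↦ 9^2 + 3|_9 = 84 ⇒ 83
(4) 83|_9 = 9^2 + 2 ↦ 10^2 + 2|_10 = 102 ⇒ 101

ω^2 + 2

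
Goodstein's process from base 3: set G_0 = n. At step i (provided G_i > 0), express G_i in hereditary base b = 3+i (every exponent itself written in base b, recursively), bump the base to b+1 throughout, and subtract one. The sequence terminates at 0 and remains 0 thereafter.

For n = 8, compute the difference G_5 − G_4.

8 —HB3→ 2·3 + 2 —bump→ 2·4 + 2 = 10 —(−1)→ 9
9 —HB4→ 2·4 + 1 —bump→ 2·5 + 1 = 11 —(−1)→ 10
10 —HB5→ 2·5 —bump→ 2·6 = 12 —(−1)→ 11
11 —HB6→ 6 + 5 —bump→ 7 + 5 = 12 —(−1)→ 11
11 —HB7→ 7 + 4 —bump→ 8 + 4 = 12 —(−1)→ 11

0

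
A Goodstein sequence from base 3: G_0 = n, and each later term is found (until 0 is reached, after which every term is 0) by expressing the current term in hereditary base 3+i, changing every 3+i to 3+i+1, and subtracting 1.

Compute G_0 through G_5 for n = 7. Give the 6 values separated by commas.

7, 8, 9, 9, 9, 9

base 3: 7 = 2·3 + 1; at 4: 2·4 + 1 = 9; next = 8
base 4: 8 = 2·4; at 5: 2·5 = 10; next = 9
base 5: 9 = 5 + 4; at 6: 6 + 4 = 10; next = 9
base 6: 9 = 6 + 3; at 7: 7 + 3 = 10; next = 9
base 7: 9 = 7 + 2; at 8: 8 + 2 = 10; next = 9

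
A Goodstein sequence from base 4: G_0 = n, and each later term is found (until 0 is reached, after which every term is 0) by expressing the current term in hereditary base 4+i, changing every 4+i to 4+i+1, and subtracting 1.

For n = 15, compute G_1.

17

base 4: 15 = 3·4 + 3; at 5: 3·5 + 3 = 18; next = 17
base 5: 17 = 3·5 + 2; at 6: 3·6 + 2 = 20; next = 19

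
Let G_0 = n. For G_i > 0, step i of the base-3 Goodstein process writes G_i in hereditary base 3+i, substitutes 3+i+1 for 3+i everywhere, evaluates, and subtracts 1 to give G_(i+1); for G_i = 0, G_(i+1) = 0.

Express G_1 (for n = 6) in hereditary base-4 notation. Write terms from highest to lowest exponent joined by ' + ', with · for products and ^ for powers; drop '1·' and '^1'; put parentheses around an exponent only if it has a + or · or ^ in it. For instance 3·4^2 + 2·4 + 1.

4 + 3

step 0: 6 = 2·3; sub 4 for 3: 2·4; = 8; G_1 = 8−1 = 7
step 1: 7 = 4 + 3; sub 5 for 4: 5 + 3; = 8; G_2 = 8−1 = 7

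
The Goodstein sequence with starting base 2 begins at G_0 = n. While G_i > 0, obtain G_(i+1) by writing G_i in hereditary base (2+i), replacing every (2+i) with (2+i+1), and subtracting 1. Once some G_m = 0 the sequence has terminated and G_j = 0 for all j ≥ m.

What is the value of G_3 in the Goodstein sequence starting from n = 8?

G_0 = 8. HB_2(8) = 2^(2 + 1). Bump = 81. G_1 = 80.
G_1 = 80. HB_3(80) = 2·3^3 + 2·3^2 + 2·3 + 2. Bump = 554. G_2 = 553.
G_2 = 553. HB_4(553) = 2·4^4 + 2·4^2 + 2·4 + 1. Bump = 6311. G_3 = 6310.
G_3 = 6310. HB_5(6310) = 2·5^5 + 2·5^2 + 2·5. Bump = 93396. G_4 = 93395.

6310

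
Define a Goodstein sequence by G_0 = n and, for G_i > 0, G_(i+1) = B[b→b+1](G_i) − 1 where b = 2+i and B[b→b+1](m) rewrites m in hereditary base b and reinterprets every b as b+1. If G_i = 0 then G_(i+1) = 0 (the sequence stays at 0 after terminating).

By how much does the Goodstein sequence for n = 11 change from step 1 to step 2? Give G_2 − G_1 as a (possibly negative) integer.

G_0=11  [base 2] 2^(2 + 1) + 2 + 1  →[2↦3]→  3^(3 + 1) + 3 + 1 = 85  −1 ⇒ G_1=84
G_1=84  [base 3] 3^(3 + 1) + 3  →[3↦4]→  4^(4 + 1) + 4 = 1028  −1 ⇒ G_2=1027

943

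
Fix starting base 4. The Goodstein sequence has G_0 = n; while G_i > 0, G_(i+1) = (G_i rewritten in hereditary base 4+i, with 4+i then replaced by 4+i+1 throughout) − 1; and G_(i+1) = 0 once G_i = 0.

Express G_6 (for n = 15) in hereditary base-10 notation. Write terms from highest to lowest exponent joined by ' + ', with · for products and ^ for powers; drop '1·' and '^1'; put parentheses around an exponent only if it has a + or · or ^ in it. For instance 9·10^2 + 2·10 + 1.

G_0=15  [base 4] 3·4 + 3  →[4↦5]→  3·5 + 3 = 18  −1 ⇒ G_1=17
G_1=17  [base 5] 3·5 + 2  →[5↦6]→  3·6 + 2 = 20  −1 ⇒ G_2=19
G_2=19  [base 6] 3·6 + 1  →[6↦7]→  3·7 + 1 = 22  −1 ⇒ G_3=21
G_3=21  [base 7] 3·7  →[7↦8]→  3·8 = 24  −1 ⇒ G_4=23
G_4=23  [base 8] 2·8 + 7  →[8↦9]→  2·9 + 7 = 25  −1 ⇒ G_5=24
G_5=24  [base 9] 2·9 + 6  →[9↦10]→  2·10 + 6 = 26  −1 ⇒ G_6=25
G_6=25  [base 10] 2·10 + 5  →[10↦11]→  2·11 + 5 = 27  −1 ⇒ G_7=26

2·10 + 5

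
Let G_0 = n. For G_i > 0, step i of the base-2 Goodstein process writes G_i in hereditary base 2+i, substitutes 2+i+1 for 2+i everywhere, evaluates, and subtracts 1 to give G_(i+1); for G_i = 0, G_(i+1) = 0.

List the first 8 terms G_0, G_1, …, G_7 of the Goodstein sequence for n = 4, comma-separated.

4, 26, 41, 60, 83, 109, 139, 173

G_0=4  [base 2] 2^2  →[2↦3]→  3^3 = 27  −1 ⇒ G_1=26
G_1=26  [base 3] 2·3^2 + 2·3 + 2  →[3↦4]→  2·4^2 + 2·4 + 2 = 42  −1 ⇒ G_2=41
G_2=41  [base 4] 2·4^2 + 2·4 + 1  →[4↦5]→  2·5^2 + 2·5 + 1 = 61  −1 ⇒ G_3=60
G_3=60  [base 5] 2·5^2 + 2·5  →[5↦6]→  2·6^2 + 2·6 = 84  −1 ⇒ G_4=83
G_4=83  [base 6] 2·6^2 + 6 + 5  →[6↦7]→  2·7^2 + 7 + 5 = 110  −1 ⇒ G_5=109
G_5=109  [base 7] 2·7^2 + 7 + 4  →[7↦8]→  2·8^2 + 8 + 4 = 140  −1 ⇒ G_6=139
G_6=139  [base 8] 2·8^2 + 8 + 3  →[8↦9]→  2·9^2 + 9 + 3 = 174  −1 ⇒ G_7=173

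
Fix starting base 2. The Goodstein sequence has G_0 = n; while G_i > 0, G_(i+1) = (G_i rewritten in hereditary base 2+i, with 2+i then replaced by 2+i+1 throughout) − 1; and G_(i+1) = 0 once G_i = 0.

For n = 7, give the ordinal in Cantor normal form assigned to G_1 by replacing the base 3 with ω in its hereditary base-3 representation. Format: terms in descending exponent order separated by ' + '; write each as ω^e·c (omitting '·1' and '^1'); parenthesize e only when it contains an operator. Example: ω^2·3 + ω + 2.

G_0 = 7. HB_2(7) = 2^2 + 2 + 1. Bump = 31. G_1 = 30.
G_1 = 30. HB_3(30) = 3^3 + 3. Bump = 260. G_2 = 259.

ω^ω + ω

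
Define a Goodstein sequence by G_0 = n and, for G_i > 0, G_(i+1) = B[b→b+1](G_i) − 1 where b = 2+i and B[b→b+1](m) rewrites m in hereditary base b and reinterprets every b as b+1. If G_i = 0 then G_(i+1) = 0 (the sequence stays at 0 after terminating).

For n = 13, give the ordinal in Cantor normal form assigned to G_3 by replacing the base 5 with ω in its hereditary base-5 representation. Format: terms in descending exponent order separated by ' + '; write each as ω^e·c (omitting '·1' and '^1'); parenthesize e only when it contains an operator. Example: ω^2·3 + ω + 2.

13 —HB2→ 2^(2 + 1) + 2^2 + 1 —bump→ 3^(3 + 1) + 3^3 + 1 = 109 —(−1)→ 108
108 —HB3→ 3^(3 + 1) + 3^3 —bump→ 4^(4 + 1) + 4^4 = 1280 —(−1)→ 1279
1279 —HB4→ 4^(4 + 1) + 3·4^3 + 3·4^2 + 3·4 + 3 —bump→ 5^(5 + 1) + 3·5^3 + 3·5^2 + 3·5 + 3 = 16093 —(−1)→ 16092
16092 —HB5→ 5^(5 + 1) + 3·5^3 + 3·5^2 + 3·5 + 2 —bump→ 6^(6 + 1) + 3·6^3 + 3·6^2 + 3·6 + 2 = 280712 —(−1)→ 280711

ω^(ω + 1) + ω^3·3 + ω^2·3 + ω·3 + 2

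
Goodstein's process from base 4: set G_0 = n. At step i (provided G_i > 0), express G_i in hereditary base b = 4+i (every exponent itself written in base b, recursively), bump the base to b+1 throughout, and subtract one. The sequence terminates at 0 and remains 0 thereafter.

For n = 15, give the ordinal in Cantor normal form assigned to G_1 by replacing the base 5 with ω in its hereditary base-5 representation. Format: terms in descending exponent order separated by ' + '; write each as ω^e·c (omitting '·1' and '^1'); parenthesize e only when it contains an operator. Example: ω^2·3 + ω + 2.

G_0=15  [base 4] 3·4 + 3  →[4↦5]→  3·5 + 3 = 18  −1 ⇒ G_1=17
G_1=17  [base 5] 3·5 + 2  →[5↦6]→  3·6 + 2 = 20  −1 ⇒ G_2=19

ω·3 + 2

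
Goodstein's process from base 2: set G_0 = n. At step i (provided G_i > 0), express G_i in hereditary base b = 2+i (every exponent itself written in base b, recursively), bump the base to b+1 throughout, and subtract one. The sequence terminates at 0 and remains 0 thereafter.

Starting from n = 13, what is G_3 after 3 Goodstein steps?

16092

i=0: 13 = 2^(2 + 1) + 2^2 + 1 (b=2); 2→3: 3^(3 + 1) + 3^3 + 1 = 109; 109−1 = 108
i=1: 108 = 3^(3 + 1) + 3^3 (b=3); 3→4: 4^(4 + 1) + 4^4 = 1280; 1280−1 = 1279
i=2: 1279 = 4^(4 + 1) + 3·4^3 + 3·4^2 + 3·4 + 3 (b=4); 4→5: 5^(5 + 1) + 3·5^3 + 3·5^2 + 3·5 + 3 = 16093; 16093−1 = 16092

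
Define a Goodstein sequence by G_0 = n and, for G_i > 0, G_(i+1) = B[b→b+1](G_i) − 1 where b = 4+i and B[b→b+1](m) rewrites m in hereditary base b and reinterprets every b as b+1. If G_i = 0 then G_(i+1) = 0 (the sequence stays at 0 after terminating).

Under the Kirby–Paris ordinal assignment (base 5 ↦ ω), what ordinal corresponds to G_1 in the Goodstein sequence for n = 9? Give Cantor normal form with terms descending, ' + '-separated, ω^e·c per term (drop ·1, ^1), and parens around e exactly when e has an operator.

G_0 = 9. HB_4(9) = 2·4 + 1. Bump = 11. G_1 = 10.
G_1 = 10. HB_5(10) = 2·5. Bump = 12. G_2 = 11.

ω·2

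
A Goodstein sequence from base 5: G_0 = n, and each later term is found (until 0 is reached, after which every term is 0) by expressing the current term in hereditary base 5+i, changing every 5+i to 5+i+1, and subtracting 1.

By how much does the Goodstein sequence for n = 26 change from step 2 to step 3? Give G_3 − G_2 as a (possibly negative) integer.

26 —HB5→ 5^2 + 1 —bump→ 6^2 + 1 = 37 —(−1)→ 36
36 —HB6→ 6^2 —bump→ 7^2 = 49 —(−1)→ 48
48 —HB7→ 6·7 + 6 —bump→ 6·8 + 6 = 54 —(−1)→ 53

5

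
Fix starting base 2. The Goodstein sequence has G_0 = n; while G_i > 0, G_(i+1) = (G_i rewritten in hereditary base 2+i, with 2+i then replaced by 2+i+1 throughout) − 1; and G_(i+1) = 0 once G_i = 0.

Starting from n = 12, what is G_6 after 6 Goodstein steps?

134217867

G_0=12  [base 2] 2^(2 + 1) + 2^2  →[2↦3]→  3^(3 + 1) + 3^3 = 108  −1 ⇒ G_1=107
G_1=107  [base 3] 3^(3 + 1) + 2·3^2 + 2·3 + 2  →[3↦4]→  4^(4 + 1) + 2·4^2 + 2·4 + 2 = 1066  −1 ⇒ G_2=1065
G_2=1065  [base 4] 4^(4 + 1) + 2·4^2 + 2·4 + 1  →[4↦5]→  5^(5 + 1) + 2·5^2 + 2·5 + 1 = 15686  −1 ⇒ G_3=15685
G_3=15685  [base 5] 5^(5 + 1) + 2·5^2 + 2·5  →[5↦6]→  6^(6 + 1) + 2·6^2 + 2·6 = 280020  −1 ⇒ G_4=280019
G_4=280019  [base 6] 6^(6 + 1) + 2·6^2 + 6 + 5  →[6↦7]→  7^(7 + 1) + 2·7^2 + 7 + 5 = 5764911  −1 ⇒ G_5=5764910
G_5=5764910  [base 7] 7^(7 + 1) + 2·7^2 + 7 + 4  →[7↦8]→  8^(8 + 1) + 2·8^2 + 8 + 4 = 134217868  −1 ⇒ G_6=134217867
G_6=134217867  [base 8] 8^(8 + 1) + 2·8^2 + 8 + 3  →[8↦9]→  9^(9 + 1) + 2·9^2 + 9 + 3 = 3486784575  −1 ⇒ G_7=3486784574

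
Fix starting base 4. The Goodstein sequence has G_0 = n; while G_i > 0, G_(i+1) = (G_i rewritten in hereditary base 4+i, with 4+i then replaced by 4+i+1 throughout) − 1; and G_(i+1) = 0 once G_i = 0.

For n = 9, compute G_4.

11

base 4: 9 = 2·4 + 1; at 5: 2·5 + 1 = 11; next = 10
base 5: 10 = 2·5; at 6: 2·6 = 12; next = 11
base 6: 11 = 6 + 5; at 7: 7 + 5 = 12; next = 11
base 7: 11 = 7 + 4; at 8: 8 + 4 = 12; next = 11
base 8: 11 = 8 + 3; at 9: 9 + 3 = 12; next = 11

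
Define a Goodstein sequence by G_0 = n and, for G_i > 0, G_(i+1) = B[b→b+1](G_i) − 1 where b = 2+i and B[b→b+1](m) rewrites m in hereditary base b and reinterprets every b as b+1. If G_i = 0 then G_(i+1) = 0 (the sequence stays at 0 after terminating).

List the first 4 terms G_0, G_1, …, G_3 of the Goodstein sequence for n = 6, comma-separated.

6, 29, 257, 3125

(0) 6|_2 = 2^2 + 2 ↦ 3^3 + 3|_3 = 30 ⇒ 29
(1) 29|_3 = 3^3 + 2 ↦ 4^4 + 2|_4 = 258 ⇒ 257
(2) 257|_4 = 4^4 + 1 ↦ 5^5 + 1|_5 = 3126 ⇒ 3125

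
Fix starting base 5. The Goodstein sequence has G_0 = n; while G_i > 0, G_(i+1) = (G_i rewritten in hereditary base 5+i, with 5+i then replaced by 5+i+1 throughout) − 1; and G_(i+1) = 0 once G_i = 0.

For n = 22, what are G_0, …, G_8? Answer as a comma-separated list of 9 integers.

(0) 22|_5 = 4·5 + 2 ↦ 4·6 + 2|_6 = 26 ⇒ 25
(1) 25|_6 = 4·6 + 1 ↦ 4·7 + 1|_7 = 29 ⇒ 28
(2) 28|_7 = 4·7 ↦ 4·8|_8 = 32 ⇒ 31
(3) 31|_8 = 3·8 + 7 ↦ 3·9 + 7|_9 = 34 ⇒ 33
(4) 33|_9 = 3·9 + 6 ↦ 3·10 + 6|_10 = 36 ⇒ 35
(5) 35|_10 = 3·10 + 5 ↦ 3·11 + 5|_11 = 38 ⇒ 37
(6) 37|_11 = 3·11 + 4 ↦ 3·12 + 4|_12 = 40 ⇒ 39
(7) 39|_12 = 3·12 + 3 ↦ 3·13 + 3|_13 = 42 ⇒ 41

22, 25, 28, 31, 33, 35, 37, 39, 41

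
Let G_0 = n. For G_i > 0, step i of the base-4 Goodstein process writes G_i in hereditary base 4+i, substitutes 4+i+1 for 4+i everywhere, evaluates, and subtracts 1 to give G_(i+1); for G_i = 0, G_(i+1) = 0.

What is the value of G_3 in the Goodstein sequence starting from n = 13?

18

(0) 13|_4 = 3·4 + 1 ↦ 3·5 + 1|_5 = 16 ⇒ 15
(1) 15|_5 = 3·5 ↦ 3·6|_6 = 18 ⇒ 17
(2) 17|_6 = 2·6 + 5 ↦ 2·7 + 5|_7 = 19 ⇒ 18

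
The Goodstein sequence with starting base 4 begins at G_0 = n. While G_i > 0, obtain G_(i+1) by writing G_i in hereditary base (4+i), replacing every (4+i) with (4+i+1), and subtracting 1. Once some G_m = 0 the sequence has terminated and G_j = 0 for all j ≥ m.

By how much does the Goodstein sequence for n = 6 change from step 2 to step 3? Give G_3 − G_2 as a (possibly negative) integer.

G_0 = 6. HB_4(6) = 4 + 2. Bump = 7. G_1 = 6.
G_1 = 6. HB_5(6) = 5 + 1. Bump = 7. G_2 = 6.
G_2 = 6. HB_6(6) = 6. Bump = 7. G_3 = 6.

0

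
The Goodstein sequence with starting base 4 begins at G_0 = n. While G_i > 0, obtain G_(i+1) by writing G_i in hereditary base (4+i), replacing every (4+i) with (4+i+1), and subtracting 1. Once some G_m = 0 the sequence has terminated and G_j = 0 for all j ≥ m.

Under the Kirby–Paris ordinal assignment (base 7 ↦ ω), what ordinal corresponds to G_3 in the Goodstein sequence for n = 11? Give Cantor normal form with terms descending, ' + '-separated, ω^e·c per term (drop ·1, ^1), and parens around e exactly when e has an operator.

G_0 = 11. HB_4(11) = 2·4 + 3. Bump = 13. G_1 = 12.
G_1 = 12. HB_5(12) = 2·5 + 2. Bump = 14. G_2 = 13.
G_2 = 13. HB_6(13) = 2·6 + 1. Bump = 15. G_3 = 14.
G_3 = 14. HB_7(14) = 2·7. Bump = 16. G_4 = 15.

ω·2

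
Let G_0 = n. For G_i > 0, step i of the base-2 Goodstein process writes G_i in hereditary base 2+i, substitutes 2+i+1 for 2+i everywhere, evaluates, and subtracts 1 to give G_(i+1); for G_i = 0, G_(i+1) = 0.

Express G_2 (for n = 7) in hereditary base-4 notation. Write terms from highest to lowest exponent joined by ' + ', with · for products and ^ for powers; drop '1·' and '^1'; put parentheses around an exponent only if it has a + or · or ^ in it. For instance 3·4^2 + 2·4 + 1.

4^4 + 3

G_0 = 7. HB_2(7) = 2^2 + 2 + 1. Bump = 31. G_1 = 30.
G_1 = 30. HB_3(30) = 3^3 + 3. Bump = 260. G_2 = 259.
G_2 = 259. HB_4(259) = 4^4 + 3. Bump = 3128. G_3 = 3127.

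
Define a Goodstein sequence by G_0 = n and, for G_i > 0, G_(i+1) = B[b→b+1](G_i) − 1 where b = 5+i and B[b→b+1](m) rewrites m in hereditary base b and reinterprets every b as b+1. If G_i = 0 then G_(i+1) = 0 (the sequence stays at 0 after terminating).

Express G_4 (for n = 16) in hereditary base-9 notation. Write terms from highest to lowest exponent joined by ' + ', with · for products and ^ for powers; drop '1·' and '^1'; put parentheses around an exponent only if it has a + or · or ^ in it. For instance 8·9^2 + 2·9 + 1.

step 0: 16 = 3·5 + 1; sub 6 for 5: 3·6 + 1; = 19; G_1 = 19−1 = 18
step 1: 18 = 3·6; sub 7 for 6: 3·7; = 21; G_2 = 21−1 = 20
step 2: 20 = 2·7 + 6; sub 8 for 7: 2·8 + 6; = 22; G_3 = 22−1 = 21
step 3: 21 = 2·8 + 5; sub 9 for 8: 2·9 + 5; = 23; G_4 = 23−1 = 22
step 4: 22 = 2·9 + 4; sub 10 for 9: 2·10 + 4; = 24; G_5 = 24−1 = 23

2·9 + 4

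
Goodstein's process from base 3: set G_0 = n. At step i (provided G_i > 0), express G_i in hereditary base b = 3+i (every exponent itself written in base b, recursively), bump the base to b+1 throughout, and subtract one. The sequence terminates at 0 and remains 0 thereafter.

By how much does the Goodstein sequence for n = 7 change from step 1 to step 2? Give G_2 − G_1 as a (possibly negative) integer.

(0) 7|_3 = 2·3 + 1 ↦ 2·4 + 1|_4 = 9 ⇒ 8
(1) 8|_4 = 2·4 ↦ 2·5|_5 = 10 ⇒ 9

1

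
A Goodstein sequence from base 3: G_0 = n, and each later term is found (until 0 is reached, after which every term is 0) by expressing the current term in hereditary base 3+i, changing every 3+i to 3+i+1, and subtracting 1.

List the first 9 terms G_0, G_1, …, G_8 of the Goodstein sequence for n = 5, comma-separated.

5 —HB3→ 3 + 2 —bump→ 4 + 2 = 6 —(−1)→ 5
5 —HB4→ 4 + 1 —bump→ 5 + 1 = 6 —(−1)→ 5
5 —HB5→ 5 —bump→ 6 = 6 —(−1)→ 5
5 —HB6→ 5 —bump→ 5 = 5 —(−1)→ 4
4 —HB7→ 4 —bump→ 4 = 4 —(−1)→ 3
3 —HB8→ 3 —bump→ 3 = 3 —(−1)→ 2
2 —HB9→ 2 —bump→ 2 = 2 —(−1)→ 1
1 —HB10→ 1 —bump→ 1 = 1 —(−1)→ 0

5, 5, 5, 5, 4, 3, 2, 1, 0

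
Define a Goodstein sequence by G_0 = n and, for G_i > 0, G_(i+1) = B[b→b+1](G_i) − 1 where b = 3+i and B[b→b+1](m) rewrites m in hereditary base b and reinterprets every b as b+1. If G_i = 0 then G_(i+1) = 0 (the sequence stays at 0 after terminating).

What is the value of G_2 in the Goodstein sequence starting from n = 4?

4

[0] 4 ≡ 3 + 1 (base 3). Lift 4: 5. −1: 4.
[1] 4 ≡ 4 (base 4). Lift 5: 5. −1: 4.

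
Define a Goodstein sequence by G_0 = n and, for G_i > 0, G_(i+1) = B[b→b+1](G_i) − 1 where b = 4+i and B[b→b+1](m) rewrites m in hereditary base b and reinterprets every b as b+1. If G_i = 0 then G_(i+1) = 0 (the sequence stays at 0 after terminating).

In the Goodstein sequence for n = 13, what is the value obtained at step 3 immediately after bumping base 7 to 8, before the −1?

20

[0] 13 ≡ 3·4 + 1 (base 4). Lift 5: 16. −1: 15.
[1] 15 ≡ 3·5 (base 5). Lift 6: 18. −1: 17.
[2] 17 ≡ 2·6 + 5 (base 6). Lift 7: 19. −1: 18.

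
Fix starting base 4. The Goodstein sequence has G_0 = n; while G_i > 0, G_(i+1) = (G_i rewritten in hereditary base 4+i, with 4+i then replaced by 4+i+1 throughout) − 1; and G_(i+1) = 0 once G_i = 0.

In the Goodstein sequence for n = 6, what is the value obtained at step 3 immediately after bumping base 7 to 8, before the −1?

6

(0) 6|_4 = 4 + 2 ↦ 5 + 2|_5 = 7 ⇒ 6
(1) 6|_5 = 5 + 1 ↦ 6 + 1|_6 = 7 ⇒ 6
(2) 6|_6 = 6 ↦ 7|_7 = 7 ⇒ 6
(3) 6|_7 = 6 ↦ 6|_8 = 6 ⇒ 5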